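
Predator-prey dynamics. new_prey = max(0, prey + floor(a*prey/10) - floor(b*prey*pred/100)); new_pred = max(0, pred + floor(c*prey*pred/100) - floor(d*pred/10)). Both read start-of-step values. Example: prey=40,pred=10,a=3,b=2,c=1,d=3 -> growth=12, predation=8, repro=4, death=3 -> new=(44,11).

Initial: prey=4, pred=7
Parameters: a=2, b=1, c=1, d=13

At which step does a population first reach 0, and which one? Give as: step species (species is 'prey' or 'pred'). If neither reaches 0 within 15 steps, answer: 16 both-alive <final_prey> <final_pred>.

Step 1: prey: 4+0-0=4; pred: 7+0-9=0
First extinction: pred at step 1

Answer: 1 pred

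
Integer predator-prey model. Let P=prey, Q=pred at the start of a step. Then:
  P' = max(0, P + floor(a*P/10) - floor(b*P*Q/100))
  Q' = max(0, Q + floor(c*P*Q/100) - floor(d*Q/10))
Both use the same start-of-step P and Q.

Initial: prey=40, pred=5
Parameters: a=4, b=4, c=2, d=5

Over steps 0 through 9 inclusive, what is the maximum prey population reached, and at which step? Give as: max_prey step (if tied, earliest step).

Answer: 54 2

Derivation:
Step 1: prey: 40+16-8=48; pred: 5+4-2=7
Step 2: prey: 48+19-13=54; pred: 7+6-3=10
Step 3: prey: 54+21-21=54; pred: 10+10-5=15
Step 4: prey: 54+21-32=43; pred: 15+16-7=24
Step 5: prey: 43+17-41=19; pred: 24+20-12=32
Step 6: prey: 19+7-24=2; pred: 32+12-16=28
Step 7: prey: 2+0-2=0; pred: 28+1-14=15
Step 8: prey: 0+0-0=0; pred: 15+0-7=8
Step 9: prey: 0+0-0=0; pred: 8+0-4=4
Max prey = 54 at step 2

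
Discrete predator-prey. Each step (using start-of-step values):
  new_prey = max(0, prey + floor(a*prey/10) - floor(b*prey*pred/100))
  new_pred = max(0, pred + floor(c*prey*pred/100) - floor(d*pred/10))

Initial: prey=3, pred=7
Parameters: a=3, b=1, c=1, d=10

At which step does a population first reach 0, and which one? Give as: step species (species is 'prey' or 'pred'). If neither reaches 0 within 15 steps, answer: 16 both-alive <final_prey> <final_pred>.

Answer: 1 pred

Derivation:
Step 1: prey: 3+0-0=3; pred: 7+0-7=0
First extinction: pred at step 1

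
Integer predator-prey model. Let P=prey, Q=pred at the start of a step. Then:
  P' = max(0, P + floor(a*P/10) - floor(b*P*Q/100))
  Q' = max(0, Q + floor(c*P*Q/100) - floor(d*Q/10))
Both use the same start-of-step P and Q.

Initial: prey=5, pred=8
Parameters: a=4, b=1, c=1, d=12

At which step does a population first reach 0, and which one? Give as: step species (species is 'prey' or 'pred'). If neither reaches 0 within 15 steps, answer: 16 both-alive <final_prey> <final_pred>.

Step 1: prey: 5+2-0=7; pred: 8+0-9=0
First extinction: pred at step 1

Answer: 1 pred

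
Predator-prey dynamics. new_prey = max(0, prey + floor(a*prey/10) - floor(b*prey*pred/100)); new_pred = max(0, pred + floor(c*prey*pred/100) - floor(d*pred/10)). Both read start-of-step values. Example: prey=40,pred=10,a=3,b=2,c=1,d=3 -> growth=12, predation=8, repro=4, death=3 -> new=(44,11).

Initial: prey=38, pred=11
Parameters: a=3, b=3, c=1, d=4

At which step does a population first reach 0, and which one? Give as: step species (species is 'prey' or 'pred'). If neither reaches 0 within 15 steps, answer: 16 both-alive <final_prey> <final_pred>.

Answer: 16 both-alive 47 10

Derivation:
Step 1: prey: 38+11-12=37; pred: 11+4-4=11
Step 2: prey: 37+11-12=36; pred: 11+4-4=11
Step 3: prey: 36+10-11=35; pred: 11+3-4=10
Step 4: prey: 35+10-10=35; pred: 10+3-4=9
Step 5: prey: 35+10-9=36; pred: 9+3-3=9
Step 6: prey: 36+10-9=37; pred: 9+3-3=9
Step 7: prey: 37+11-9=39; pred: 9+3-3=9
Step 8: prey: 39+11-10=40; pred: 9+3-3=9
Step 9: prey: 40+12-10=42; pred: 9+3-3=9
Step 10: prey: 42+12-11=43; pred: 9+3-3=9
Step 11: prey: 43+12-11=44; pred: 9+3-3=9
Step 12: prey: 44+13-11=46; pred: 9+3-3=9
Step 13: prey: 46+13-12=47; pred: 9+4-3=10
Step 14: prey: 47+14-14=47; pred: 10+4-4=10
Steps 15-15: state stable at prey=47, pred=10 (no change)
No extinction within 15 steps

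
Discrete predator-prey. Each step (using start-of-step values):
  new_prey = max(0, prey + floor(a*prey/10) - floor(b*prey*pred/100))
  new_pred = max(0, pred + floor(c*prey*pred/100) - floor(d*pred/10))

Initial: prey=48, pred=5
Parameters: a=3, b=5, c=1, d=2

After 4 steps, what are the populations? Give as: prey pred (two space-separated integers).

Answer: 34 13

Derivation:
Step 1: prey: 48+14-12=50; pred: 5+2-1=6
Step 2: prey: 50+15-15=50; pred: 6+3-1=8
Step 3: prey: 50+15-20=45; pred: 8+4-1=11
Step 4: prey: 45+13-24=34; pred: 11+4-2=13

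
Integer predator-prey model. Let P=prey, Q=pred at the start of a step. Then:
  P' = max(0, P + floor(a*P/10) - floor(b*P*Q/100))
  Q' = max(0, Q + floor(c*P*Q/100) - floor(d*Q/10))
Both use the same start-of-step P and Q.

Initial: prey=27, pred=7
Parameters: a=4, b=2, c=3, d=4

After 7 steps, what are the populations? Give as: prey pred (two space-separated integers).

Step 1: prey: 27+10-3=34; pred: 7+5-2=10
Step 2: prey: 34+13-6=41; pred: 10+10-4=16
Step 3: prey: 41+16-13=44; pred: 16+19-6=29
Step 4: prey: 44+17-25=36; pred: 29+38-11=56
Step 5: prey: 36+14-40=10; pred: 56+60-22=94
Step 6: prey: 10+4-18=0; pred: 94+28-37=85
Step 7: prey: 0+0-0=0; pred: 85+0-34=51

Answer: 0 51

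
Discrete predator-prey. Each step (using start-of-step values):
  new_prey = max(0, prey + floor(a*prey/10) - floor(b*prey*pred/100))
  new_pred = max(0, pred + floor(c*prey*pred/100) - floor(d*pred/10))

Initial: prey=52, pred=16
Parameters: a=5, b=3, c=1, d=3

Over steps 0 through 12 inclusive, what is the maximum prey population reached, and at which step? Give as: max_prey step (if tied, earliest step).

Answer: 54 1

Derivation:
Step 1: prey: 52+26-24=54; pred: 16+8-4=20
Step 2: prey: 54+27-32=49; pred: 20+10-6=24
Step 3: prey: 49+24-35=38; pred: 24+11-7=28
Step 4: prey: 38+19-31=26; pred: 28+10-8=30
Step 5: prey: 26+13-23=16; pred: 30+7-9=28
Step 6: prey: 16+8-13=11; pred: 28+4-8=24
Step 7: prey: 11+5-7=9; pred: 24+2-7=19
Step 8: prey: 9+4-5=8; pred: 19+1-5=15
Step 9: prey: 8+4-3=9; pred: 15+1-4=12
Step 10: prey: 9+4-3=10; pred: 12+1-3=10
Step 11: prey: 10+5-3=12; pred: 10+1-3=8
Step 12: prey: 12+6-2=16; pred: 8+0-2=6
Max prey = 54 at step 1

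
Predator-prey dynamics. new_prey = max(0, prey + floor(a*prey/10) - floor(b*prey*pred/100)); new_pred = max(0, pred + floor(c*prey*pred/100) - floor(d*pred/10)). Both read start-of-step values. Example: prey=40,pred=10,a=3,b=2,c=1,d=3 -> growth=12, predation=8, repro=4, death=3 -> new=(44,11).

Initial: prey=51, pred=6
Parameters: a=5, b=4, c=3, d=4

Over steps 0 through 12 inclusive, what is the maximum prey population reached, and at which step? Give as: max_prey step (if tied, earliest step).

Answer: 64 1

Derivation:
Step 1: prey: 51+25-12=64; pred: 6+9-2=13
Step 2: prey: 64+32-33=63; pred: 13+24-5=32
Step 3: prey: 63+31-80=14; pred: 32+60-12=80
Step 4: prey: 14+7-44=0; pred: 80+33-32=81
Step 5: prey: 0+0-0=0; pred: 81+0-32=49
Step 6: prey: 0+0-0=0; pred: 49+0-19=30
Step 7: prey: 0+0-0=0; pred: 30+0-12=18
Step 8: prey: 0+0-0=0; pred: 18+0-7=11
Step 9: prey: 0+0-0=0; pred: 11+0-4=7
Step 10: prey: 0+0-0=0; pred: 7+0-2=5
Step 11: prey: 0+0-0=0; pred: 5+0-2=3
Step 12: prey: 0+0-0=0; pred: 3+0-1=2
Max prey = 64 at step 1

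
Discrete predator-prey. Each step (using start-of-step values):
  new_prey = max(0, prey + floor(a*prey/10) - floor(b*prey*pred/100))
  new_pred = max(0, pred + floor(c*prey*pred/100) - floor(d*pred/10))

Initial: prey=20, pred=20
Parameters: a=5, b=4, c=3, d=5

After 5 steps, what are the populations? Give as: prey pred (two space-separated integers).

Answer: 7 6

Derivation:
Step 1: prey: 20+10-16=14; pred: 20+12-10=22
Step 2: prey: 14+7-12=9; pred: 22+9-11=20
Step 3: prey: 9+4-7=6; pred: 20+5-10=15
Step 4: prey: 6+3-3=6; pred: 15+2-7=10
Step 5: prey: 6+3-2=7; pred: 10+1-5=6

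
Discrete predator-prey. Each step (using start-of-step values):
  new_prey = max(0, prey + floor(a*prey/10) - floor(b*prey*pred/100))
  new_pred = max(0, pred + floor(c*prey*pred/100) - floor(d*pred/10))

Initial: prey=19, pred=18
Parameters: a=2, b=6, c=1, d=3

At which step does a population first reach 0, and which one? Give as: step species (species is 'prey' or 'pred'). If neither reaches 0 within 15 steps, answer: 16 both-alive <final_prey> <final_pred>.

Answer: 16 both-alive 1 3

Derivation:
Step 1: prey: 19+3-20=2; pred: 18+3-5=16
Step 2: prey: 2+0-1=1; pred: 16+0-4=12
Step 3: prey: 1+0-0=1; pred: 12+0-3=9
Step 4: prey: 1+0-0=1; pred: 9+0-2=7
Step 5: prey: 1+0-0=1; pred: 7+0-2=5
Step 6: prey: 1+0-0=1; pred: 5+0-1=4
Step 7: prey: 1+0-0=1; pred: 4+0-1=3
Step 8: prey: 1+0-0=1; pred: 3+0-0=3
Steps 9-15: state stable at prey=1, pred=3 (no change)
No extinction within 15 steps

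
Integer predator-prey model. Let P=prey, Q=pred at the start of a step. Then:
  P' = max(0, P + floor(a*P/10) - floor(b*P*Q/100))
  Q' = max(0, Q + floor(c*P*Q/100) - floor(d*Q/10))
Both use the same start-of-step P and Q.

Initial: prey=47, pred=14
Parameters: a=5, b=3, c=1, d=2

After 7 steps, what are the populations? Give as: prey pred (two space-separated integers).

Step 1: prey: 47+23-19=51; pred: 14+6-2=18
Step 2: prey: 51+25-27=49; pred: 18+9-3=24
Step 3: prey: 49+24-35=38; pred: 24+11-4=31
Step 4: prey: 38+19-35=22; pred: 31+11-6=36
Step 5: prey: 22+11-23=10; pred: 36+7-7=36
Step 6: prey: 10+5-10=5; pred: 36+3-7=32
Step 7: prey: 5+2-4=3; pred: 32+1-6=27

Answer: 3 27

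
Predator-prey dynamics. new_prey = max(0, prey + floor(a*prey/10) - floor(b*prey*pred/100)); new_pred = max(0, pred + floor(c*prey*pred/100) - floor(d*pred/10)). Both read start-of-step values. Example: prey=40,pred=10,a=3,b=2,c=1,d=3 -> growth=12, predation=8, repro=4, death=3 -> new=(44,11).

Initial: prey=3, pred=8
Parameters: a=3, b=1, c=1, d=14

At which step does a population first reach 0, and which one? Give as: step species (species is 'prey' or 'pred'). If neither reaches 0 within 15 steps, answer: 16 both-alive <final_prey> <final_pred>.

Step 1: prey: 3+0-0=3; pred: 8+0-11=0
First extinction: pred at step 1

Answer: 1 pred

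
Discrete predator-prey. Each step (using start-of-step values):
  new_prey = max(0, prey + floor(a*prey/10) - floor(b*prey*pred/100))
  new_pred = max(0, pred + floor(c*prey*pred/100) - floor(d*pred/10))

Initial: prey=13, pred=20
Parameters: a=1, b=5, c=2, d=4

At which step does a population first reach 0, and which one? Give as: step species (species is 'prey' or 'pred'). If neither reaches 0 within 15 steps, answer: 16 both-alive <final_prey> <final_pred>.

Answer: 16 both-alive 1 2

Derivation:
Step 1: prey: 13+1-13=1; pred: 20+5-8=17
Step 2: prey: 1+0-0=1; pred: 17+0-6=11
Step 3: prey: 1+0-0=1; pred: 11+0-4=7
Step 4: prey: 1+0-0=1; pred: 7+0-2=5
Step 5: prey: 1+0-0=1; pred: 5+0-2=3
Step 6: prey: 1+0-0=1; pred: 3+0-1=2
Step 7: prey: 1+0-0=1; pred: 2+0-0=2
Steps 8-15: state stable at prey=1, pred=2 (no change)
No extinction within 15 steps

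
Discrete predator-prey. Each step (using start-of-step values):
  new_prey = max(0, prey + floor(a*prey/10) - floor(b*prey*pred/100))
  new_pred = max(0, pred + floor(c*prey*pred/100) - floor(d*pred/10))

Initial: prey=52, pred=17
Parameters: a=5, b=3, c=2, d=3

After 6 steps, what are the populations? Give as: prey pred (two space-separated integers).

Step 1: prey: 52+26-26=52; pred: 17+17-5=29
Step 2: prey: 52+26-45=33; pred: 29+30-8=51
Step 3: prey: 33+16-50=0; pred: 51+33-15=69
Step 4: prey: 0+0-0=0; pred: 69+0-20=49
Step 5: prey: 0+0-0=0; pred: 49+0-14=35
Step 6: prey: 0+0-0=0; pred: 35+0-10=25

Answer: 0 25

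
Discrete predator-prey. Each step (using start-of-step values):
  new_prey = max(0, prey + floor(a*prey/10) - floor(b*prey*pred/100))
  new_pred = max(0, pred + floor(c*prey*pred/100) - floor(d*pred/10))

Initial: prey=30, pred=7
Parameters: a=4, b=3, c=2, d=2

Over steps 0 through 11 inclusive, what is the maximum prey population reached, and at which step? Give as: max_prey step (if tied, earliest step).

Step 1: prey: 30+12-6=36; pred: 7+4-1=10
Step 2: prey: 36+14-10=40; pred: 10+7-2=15
Step 3: prey: 40+16-18=38; pred: 15+12-3=24
Step 4: prey: 38+15-27=26; pred: 24+18-4=38
Step 5: prey: 26+10-29=7; pred: 38+19-7=50
Step 6: prey: 7+2-10=0; pred: 50+7-10=47
Step 7: prey: 0+0-0=0; pred: 47+0-9=38
Step 8: prey: 0+0-0=0; pred: 38+0-7=31
Step 9: prey: 0+0-0=0; pred: 31+0-6=25
Step 10: prey: 0+0-0=0; pred: 25+0-5=20
Step 11: prey: 0+0-0=0; pred: 20+0-4=16
Max prey = 40 at step 2

Answer: 40 2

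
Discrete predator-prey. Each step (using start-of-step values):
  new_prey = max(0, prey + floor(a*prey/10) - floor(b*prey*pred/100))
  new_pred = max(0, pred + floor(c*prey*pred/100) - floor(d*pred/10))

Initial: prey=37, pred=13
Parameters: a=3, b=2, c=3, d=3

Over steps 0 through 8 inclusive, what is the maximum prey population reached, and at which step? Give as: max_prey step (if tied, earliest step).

Answer: 39 1

Derivation:
Step 1: prey: 37+11-9=39; pred: 13+14-3=24
Step 2: prey: 39+11-18=32; pred: 24+28-7=45
Step 3: prey: 32+9-28=13; pred: 45+43-13=75
Step 4: prey: 13+3-19=0; pred: 75+29-22=82
Step 5: prey: 0+0-0=0; pred: 82+0-24=58
Step 6: prey: 0+0-0=0; pred: 58+0-17=41
Step 7: prey: 0+0-0=0; pred: 41+0-12=29
Step 8: prey: 0+0-0=0; pred: 29+0-8=21
Max prey = 39 at step 1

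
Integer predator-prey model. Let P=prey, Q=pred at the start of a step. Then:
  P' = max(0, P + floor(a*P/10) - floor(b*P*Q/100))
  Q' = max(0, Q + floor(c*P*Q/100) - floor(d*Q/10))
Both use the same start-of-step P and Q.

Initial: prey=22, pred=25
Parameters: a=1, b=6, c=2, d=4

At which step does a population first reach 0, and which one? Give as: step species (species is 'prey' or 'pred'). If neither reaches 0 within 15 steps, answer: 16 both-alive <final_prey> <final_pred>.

Answer: 1 prey

Derivation:
Step 1: prey: 22+2-33=0; pred: 25+11-10=26
First extinction: prey at step 1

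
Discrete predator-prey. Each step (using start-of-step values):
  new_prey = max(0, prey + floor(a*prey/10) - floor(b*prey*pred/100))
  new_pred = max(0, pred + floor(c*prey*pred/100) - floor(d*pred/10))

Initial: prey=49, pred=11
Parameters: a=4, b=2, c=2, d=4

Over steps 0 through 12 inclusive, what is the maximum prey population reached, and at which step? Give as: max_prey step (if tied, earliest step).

Answer: 62 2

Derivation:
Step 1: prey: 49+19-10=58; pred: 11+10-4=17
Step 2: prey: 58+23-19=62; pred: 17+19-6=30
Step 3: prey: 62+24-37=49; pred: 30+37-12=55
Step 4: prey: 49+19-53=15; pred: 55+53-22=86
Step 5: prey: 15+6-25=0; pred: 86+25-34=77
Step 6: prey: 0+0-0=0; pred: 77+0-30=47
Step 7: prey: 0+0-0=0; pred: 47+0-18=29
Step 8: prey: 0+0-0=0; pred: 29+0-11=18
Step 9: prey: 0+0-0=0; pred: 18+0-7=11
Step 10: prey: 0+0-0=0; pred: 11+0-4=7
Step 11: prey: 0+0-0=0; pred: 7+0-2=5
Step 12: prey: 0+0-0=0; pred: 5+0-2=3
Max prey = 62 at step 2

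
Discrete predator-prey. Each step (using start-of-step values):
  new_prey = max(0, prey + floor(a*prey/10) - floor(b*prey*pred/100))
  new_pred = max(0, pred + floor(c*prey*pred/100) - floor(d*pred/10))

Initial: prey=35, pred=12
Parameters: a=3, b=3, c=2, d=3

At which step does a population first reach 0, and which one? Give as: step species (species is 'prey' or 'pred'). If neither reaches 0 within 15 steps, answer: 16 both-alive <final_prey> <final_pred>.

Answer: 16 both-alive 2 3

Derivation:
Step 1: prey: 35+10-12=33; pred: 12+8-3=17
Step 2: prey: 33+9-16=26; pred: 17+11-5=23
Step 3: prey: 26+7-17=16; pred: 23+11-6=28
Step 4: prey: 16+4-13=7; pred: 28+8-8=28
Step 5: prey: 7+2-5=4; pred: 28+3-8=23
Step 6: prey: 4+1-2=3; pred: 23+1-6=18
Step 7: prey: 3+0-1=2; pred: 18+1-5=14
Step 8: prey: 2+0-0=2; pred: 14+0-4=10
Step 9: prey: 2+0-0=2; pred: 10+0-3=7
Step 10: prey: 2+0-0=2; pred: 7+0-2=5
Step 11: prey: 2+0-0=2; pred: 5+0-1=4
Step 12: prey: 2+0-0=2; pred: 4+0-1=3
Step 13: prey: 2+0-0=2; pred: 3+0-0=3
Steps 14-15: state stable at prey=2, pred=3 (no change)
No extinction within 15 steps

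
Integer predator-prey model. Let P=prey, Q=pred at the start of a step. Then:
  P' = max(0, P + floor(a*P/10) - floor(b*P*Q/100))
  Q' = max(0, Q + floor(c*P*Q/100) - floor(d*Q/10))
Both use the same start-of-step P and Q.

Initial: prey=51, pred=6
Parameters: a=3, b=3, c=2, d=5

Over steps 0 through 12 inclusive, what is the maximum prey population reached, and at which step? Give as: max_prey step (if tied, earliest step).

Step 1: prey: 51+15-9=57; pred: 6+6-3=9
Step 2: prey: 57+17-15=59; pred: 9+10-4=15
Step 3: prey: 59+17-26=50; pred: 15+17-7=25
Step 4: prey: 50+15-37=28; pred: 25+25-12=38
Step 5: prey: 28+8-31=5; pred: 38+21-19=40
Step 6: prey: 5+1-6=0; pred: 40+4-20=24
Step 7: prey: 0+0-0=0; pred: 24+0-12=12
Step 8: prey: 0+0-0=0; pred: 12+0-6=6
Step 9: prey: 0+0-0=0; pred: 6+0-3=3
Step 10: prey: 0+0-0=0; pred: 3+0-1=2
Step 11: prey: 0+0-0=0; pred: 2+0-1=1
Step 12: prey: 0+0-0=0; pred: 1+0-0=1
Max prey = 59 at step 2

Answer: 59 2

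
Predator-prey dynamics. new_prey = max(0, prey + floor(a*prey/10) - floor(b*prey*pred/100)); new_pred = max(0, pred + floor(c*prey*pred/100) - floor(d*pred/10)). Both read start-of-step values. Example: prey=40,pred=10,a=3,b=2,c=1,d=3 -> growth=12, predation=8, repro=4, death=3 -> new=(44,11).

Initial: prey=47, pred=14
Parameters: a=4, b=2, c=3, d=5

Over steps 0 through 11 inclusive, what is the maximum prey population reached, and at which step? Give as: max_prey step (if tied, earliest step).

Step 1: prey: 47+18-13=52; pred: 14+19-7=26
Step 2: prey: 52+20-27=45; pred: 26+40-13=53
Step 3: prey: 45+18-47=16; pred: 53+71-26=98
Step 4: prey: 16+6-31=0; pred: 98+47-49=96
Step 5: prey: 0+0-0=0; pred: 96+0-48=48
Step 6: prey: 0+0-0=0; pred: 48+0-24=24
Step 7: prey: 0+0-0=0; pred: 24+0-12=12
Step 8: prey: 0+0-0=0; pred: 12+0-6=6
Step 9: prey: 0+0-0=0; pred: 6+0-3=3
Step 10: prey: 0+0-0=0; pred: 3+0-1=2
Step 11: prey: 0+0-0=0; pred: 2+0-1=1
Max prey = 52 at step 1

Answer: 52 1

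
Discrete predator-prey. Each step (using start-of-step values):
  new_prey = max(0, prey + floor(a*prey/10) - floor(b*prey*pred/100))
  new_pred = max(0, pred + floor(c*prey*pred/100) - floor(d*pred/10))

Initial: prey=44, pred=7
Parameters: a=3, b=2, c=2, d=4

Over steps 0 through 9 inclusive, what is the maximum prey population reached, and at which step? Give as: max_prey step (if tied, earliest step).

Step 1: prey: 44+13-6=51; pred: 7+6-2=11
Step 2: prey: 51+15-11=55; pred: 11+11-4=18
Step 3: prey: 55+16-19=52; pred: 18+19-7=30
Step 4: prey: 52+15-31=36; pred: 30+31-12=49
Step 5: prey: 36+10-35=11; pred: 49+35-19=65
Step 6: prey: 11+3-14=0; pred: 65+14-26=53
Step 7: prey: 0+0-0=0; pred: 53+0-21=32
Step 8: prey: 0+0-0=0; pred: 32+0-12=20
Step 9: prey: 0+0-0=0; pred: 20+0-8=12
Max prey = 55 at step 2

Answer: 55 2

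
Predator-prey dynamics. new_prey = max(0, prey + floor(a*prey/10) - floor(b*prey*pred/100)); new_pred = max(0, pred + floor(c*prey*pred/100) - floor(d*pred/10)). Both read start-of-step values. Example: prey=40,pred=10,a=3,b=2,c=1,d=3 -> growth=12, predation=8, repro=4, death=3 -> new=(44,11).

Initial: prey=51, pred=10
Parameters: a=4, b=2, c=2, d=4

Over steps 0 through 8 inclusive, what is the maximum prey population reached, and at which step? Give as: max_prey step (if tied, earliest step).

Answer: 66 2

Derivation:
Step 1: prey: 51+20-10=61; pred: 10+10-4=16
Step 2: prey: 61+24-19=66; pred: 16+19-6=29
Step 3: prey: 66+26-38=54; pred: 29+38-11=56
Step 4: prey: 54+21-60=15; pred: 56+60-22=94
Step 5: prey: 15+6-28=0; pred: 94+28-37=85
Step 6: prey: 0+0-0=0; pred: 85+0-34=51
Step 7: prey: 0+0-0=0; pred: 51+0-20=31
Step 8: prey: 0+0-0=0; pred: 31+0-12=19
Max prey = 66 at step 2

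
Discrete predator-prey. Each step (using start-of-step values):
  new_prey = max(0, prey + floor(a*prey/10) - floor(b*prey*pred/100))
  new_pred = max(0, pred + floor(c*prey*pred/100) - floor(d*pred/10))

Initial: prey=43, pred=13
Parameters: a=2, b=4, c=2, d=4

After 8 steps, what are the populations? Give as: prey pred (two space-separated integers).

Step 1: prey: 43+8-22=29; pred: 13+11-5=19
Step 2: prey: 29+5-22=12; pred: 19+11-7=23
Step 3: prey: 12+2-11=3; pred: 23+5-9=19
Step 4: prey: 3+0-2=1; pred: 19+1-7=13
Step 5: prey: 1+0-0=1; pred: 13+0-5=8
Step 6: prey: 1+0-0=1; pred: 8+0-3=5
Step 7: prey: 1+0-0=1; pred: 5+0-2=3
Step 8: prey: 1+0-0=1; pred: 3+0-1=2

Answer: 1 2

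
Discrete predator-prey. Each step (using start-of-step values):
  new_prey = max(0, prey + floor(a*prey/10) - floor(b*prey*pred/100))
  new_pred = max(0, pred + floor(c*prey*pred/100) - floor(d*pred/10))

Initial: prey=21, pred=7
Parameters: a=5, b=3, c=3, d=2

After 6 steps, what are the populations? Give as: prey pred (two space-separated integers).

Step 1: prey: 21+10-4=27; pred: 7+4-1=10
Step 2: prey: 27+13-8=32; pred: 10+8-2=16
Step 3: prey: 32+16-15=33; pred: 16+15-3=28
Step 4: prey: 33+16-27=22; pred: 28+27-5=50
Step 5: prey: 22+11-33=0; pred: 50+33-10=73
Step 6: prey: 0+0-0=0; pred: 73+0-14=59

Answer: 0 59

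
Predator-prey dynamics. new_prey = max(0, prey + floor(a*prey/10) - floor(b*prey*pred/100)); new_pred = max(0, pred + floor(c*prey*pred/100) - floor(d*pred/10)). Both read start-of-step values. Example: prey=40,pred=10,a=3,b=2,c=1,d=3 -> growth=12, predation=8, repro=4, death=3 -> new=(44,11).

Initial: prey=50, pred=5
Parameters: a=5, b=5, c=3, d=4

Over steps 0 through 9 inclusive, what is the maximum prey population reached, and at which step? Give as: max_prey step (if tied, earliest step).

Answer: 63 1

Derivation:
Step 1: prey: 50+25-12=63; pred: 5+7-2=10
Step 2: prey: 63+31-31=63; pred: 10+18-4=24
Step 3: prey: 63+31-75=19; pred: 24+45-9=60
Step 4: prey: 19+9-57=0; pred: 60+34-24=70
Step 5: prey: 0+0-0=0; pred: 70+0-28=42
Step 6: prey: 0+0-0=0; pred: 42+0-16=26
Step 7: prey: 0+0-0=0; pred: 26+0-10=16
Step 8: prey: 0+0-0=0; pred: 16+0-6=10
Step 9: prey: 0+0-0=0; pred: 10+0-4=6
Max prey = 63 at step 1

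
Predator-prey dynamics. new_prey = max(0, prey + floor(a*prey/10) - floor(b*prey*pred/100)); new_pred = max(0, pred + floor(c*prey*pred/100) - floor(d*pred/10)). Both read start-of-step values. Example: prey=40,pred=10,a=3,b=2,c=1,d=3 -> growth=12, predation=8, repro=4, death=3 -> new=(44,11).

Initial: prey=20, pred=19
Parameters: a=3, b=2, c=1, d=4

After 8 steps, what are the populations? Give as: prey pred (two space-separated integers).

Answer: 44 4

Derivation:
Step 1: prey: 20+6-7=19; pred: 19+3-7=15
Step 2: prey: 19+5-5=19; pred: 15+2-6=11
Step 3: prey: 19+5-4=20; pred: 11+2-4=9
Step 4: prey: 20+6-3=23; pred: 9+1-3=7
Step 5: prey: 23+6-3=26; pred: 7+1-2=6
Step 6: prey: 26+7-3=30; pred: 6+1-2=5
Step 7: prey: 30+9-3=36; pred: 5+1-2=4
Step 8: prey: 36+10-2=44; pred: 4+1-1=4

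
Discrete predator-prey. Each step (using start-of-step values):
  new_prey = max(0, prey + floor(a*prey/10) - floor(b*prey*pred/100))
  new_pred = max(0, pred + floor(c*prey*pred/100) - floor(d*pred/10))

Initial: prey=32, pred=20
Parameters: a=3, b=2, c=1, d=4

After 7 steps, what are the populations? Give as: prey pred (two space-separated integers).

Answer: 36 9

Derivation:
Step 1: prey: 32+9-12=29; pred: 20+6-8=18
Step 2: prey: 29+8-10=27; pred: 18+5-7=16
Step 3: prey: 27+8-8=27; pred: 16+4-6=14
Step 4: prey: 27+8-7=28; pred: 14+3-5=12
Step 5: prey: 28+8-6=30; pred: 12+3-4=11
Step 6: prey: 30+9-6=33; pred: 11+3-4=10
Step 7: prey: 33+9-6=36; pred: 10+3-4=9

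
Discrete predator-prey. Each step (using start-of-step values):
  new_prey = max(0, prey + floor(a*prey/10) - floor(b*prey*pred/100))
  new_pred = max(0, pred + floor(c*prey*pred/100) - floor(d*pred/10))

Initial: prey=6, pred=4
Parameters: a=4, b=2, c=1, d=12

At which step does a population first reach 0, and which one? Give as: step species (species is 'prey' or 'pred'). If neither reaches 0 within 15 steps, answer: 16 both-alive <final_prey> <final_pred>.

Answer: 1 pred

Derivation:
Step 1: prey: 6+2-0=8; pred: 4+0-4=0
First extinction: pred at step 1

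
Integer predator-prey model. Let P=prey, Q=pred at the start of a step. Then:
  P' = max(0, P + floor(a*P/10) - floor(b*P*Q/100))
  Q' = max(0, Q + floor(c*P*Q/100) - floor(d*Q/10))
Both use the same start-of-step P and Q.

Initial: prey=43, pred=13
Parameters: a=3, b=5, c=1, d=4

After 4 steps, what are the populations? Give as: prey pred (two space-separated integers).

Step 1: prey: 43+12-27=28; pred: 13+5-5=13
Step 2: prey: 28+8-18=18; pred: 13+3-5=11
Step 3: prey: 18+5-9=14; pred: 11+1-4=8
Step 4: prey: 14+4-5=13; pred: 8+1-3=6

Answer: 13 6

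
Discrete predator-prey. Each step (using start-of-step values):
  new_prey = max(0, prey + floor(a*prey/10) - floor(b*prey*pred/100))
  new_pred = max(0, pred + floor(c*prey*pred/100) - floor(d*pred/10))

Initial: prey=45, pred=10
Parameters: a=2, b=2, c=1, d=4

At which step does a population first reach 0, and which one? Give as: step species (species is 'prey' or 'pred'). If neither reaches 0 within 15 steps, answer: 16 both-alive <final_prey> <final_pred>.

Step 1: prey: 45+9-9=45; pred: 10+4-4=10
Steps 2-15: state stable at prey=45, pred=10 (no change)
No extinction within 15 steps

Answer: 16 both-alive 45 10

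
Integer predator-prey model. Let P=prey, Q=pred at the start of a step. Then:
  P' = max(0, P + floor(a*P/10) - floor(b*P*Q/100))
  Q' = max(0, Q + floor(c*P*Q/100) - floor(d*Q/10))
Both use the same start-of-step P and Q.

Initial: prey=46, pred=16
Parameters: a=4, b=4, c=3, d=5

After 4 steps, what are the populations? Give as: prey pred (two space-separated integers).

Answer: 0 16

Derivation:
Step 1: prey: 46+18-29=35; pred: 16+22-8=30
Step 2: prey: 35+14-42=7; pred: 30+31-15=46
Step 3: prey: 7+2-12=0; pred: 46+9-23=32
Step 4: prey: 0+0-0=0; pred: 32+0-16=16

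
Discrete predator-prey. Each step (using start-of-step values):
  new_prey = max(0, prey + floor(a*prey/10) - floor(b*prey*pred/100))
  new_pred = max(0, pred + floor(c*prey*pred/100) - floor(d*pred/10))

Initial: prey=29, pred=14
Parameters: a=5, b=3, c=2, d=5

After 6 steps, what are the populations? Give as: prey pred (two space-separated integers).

Answer: 19 25

Derivation:
Step 1: prey: 29+14-12=31; pred: 14+8-7=15
Step 2: prey: 31+15-13=33; pred: 15+9-7=17
Step 3: prey: 33+16-16=33; pred: 17+11-8=20
Step 4: prey: 33+16-19=30; pred: 20+13-10=23
Step 5: prey: 30+15-20=25; pred: 23+13-11=25
Step 6: prey: 25+12-18=19; pred: 25+12-12=25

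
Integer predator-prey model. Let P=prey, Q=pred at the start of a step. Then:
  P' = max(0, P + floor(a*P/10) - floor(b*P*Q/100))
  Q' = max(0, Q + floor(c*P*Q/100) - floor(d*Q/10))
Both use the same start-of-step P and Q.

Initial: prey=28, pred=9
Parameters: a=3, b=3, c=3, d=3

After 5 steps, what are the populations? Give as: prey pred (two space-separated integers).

Answer: 1 32

Derivation:
Step 1: prey: 28+8-7=29; pred: 9+7-2=14
Step 2: prey: 29+8-12=25; pred: 14+12-4=22
Step 3: prey: 25+7-16=16; pred: 22+16-6=32
Step 4: prey: 16+4-15=5; pred: 32+15-9=38
Step 5: prey: 5+1-5=1; pred: 38+5-11=32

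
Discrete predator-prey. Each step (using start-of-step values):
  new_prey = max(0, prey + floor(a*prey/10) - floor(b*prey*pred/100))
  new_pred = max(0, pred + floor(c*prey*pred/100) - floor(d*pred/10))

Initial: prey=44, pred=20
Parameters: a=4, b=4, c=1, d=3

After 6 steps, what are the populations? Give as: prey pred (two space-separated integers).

Step 1: prey: 44+17-35=26; pred: 20+8-6=22
Step 2: prey: 26+10-22=14; pred: 22+5-6=21
Step 3: prey: 14+5-11=8; pred: 21+2-6=17
Step 4: prey: 8+3-5=6; pred: 17+1-5=13
Step 5: prey: 6+2-3=5; pred: 13+0-3=10
Step 6: prey: 5+2-2=5; pred: 10+0-3=7

Answer: 5 7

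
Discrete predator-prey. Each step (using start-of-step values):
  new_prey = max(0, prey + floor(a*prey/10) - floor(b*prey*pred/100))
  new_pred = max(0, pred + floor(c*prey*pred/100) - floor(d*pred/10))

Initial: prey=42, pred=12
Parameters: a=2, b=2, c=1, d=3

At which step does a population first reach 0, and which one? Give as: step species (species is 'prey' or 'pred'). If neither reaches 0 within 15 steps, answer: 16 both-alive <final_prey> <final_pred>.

Step 1: prey: 42+8-10=40; pred: 12+5-3=14
Step 2: prey: 40+8-11=37; pred: 14+5-4=15
Step 3: prey: 37+7-11=33; pred: 15+5-4=16
Step 4: prey: 33+6-10=29; pred: 16+5-4=17
Step 5: prey: 29+5-9=25; pred: 17+4-5=16
Step 6: prey: 25+5-8=22; pred: 16+4-4=16
Step 7: prey: 22+4-7=19; pred: 16+3-4=15
Step 8: prey: 19+3-5=17; pred: 15+2-4=13
Step 9: prey: 17+3-4=16; pred: 13+2-3=12
Step 10: prey: 16+3-3=16; pred: 12+1-3=10
Step 11: prey: 16+3-3=16; pred: 10+1-3=8
Step 12: prey: 16+3-2=17; pred: 8+1-2=7
Step 13: prey: 17+3-2=18; pred: 7+1-2=6
Step 14: prey: 18+3-2=19; pred: 6+1-1=6
Step 15: prey: 19+3-2=20; pred: 6+1-1=6
No extinction within 15 steps

Answer: 16 both-alive 20 6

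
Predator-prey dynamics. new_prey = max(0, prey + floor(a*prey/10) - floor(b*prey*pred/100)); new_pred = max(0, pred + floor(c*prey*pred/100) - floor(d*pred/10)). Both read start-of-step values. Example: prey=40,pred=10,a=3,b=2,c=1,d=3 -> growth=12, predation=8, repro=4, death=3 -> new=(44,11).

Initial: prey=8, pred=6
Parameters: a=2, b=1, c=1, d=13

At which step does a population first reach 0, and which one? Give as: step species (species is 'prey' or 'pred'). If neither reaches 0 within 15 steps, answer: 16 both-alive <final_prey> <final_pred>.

Answer: 1 pred

Derivation:
Step 1: prey: 8+1-0=9; pred: 6+0-7=0
First extinction: pred at step 1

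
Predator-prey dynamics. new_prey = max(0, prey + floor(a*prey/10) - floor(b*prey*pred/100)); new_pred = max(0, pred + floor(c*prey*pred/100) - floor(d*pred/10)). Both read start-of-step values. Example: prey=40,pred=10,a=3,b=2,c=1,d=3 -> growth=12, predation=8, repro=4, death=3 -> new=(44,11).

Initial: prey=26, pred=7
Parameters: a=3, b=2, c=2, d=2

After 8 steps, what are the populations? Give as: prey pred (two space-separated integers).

Step 1: prey: 26+7-3=30; pred: 7+3-1=9
Step 2: prey: 30+9-5=34; pred: 9+5-1=13
Step 3: prey: 34+10-8=36; pred: 13+8-2=19
Step 4: prey: 36+10-13=33; pred: 19+13-3=29
Step 5: prey: 33+9-19=23; pred: 29+19-5=43
Step 6: prey: 23+6-19=10; pred: 43+19-8=54
Step 7: prey: 10+3-10=3; pred: 54+10-10=54
Step 8: prey: 3+0-3=0; pred: 54+3-10=47

Answer: 0 47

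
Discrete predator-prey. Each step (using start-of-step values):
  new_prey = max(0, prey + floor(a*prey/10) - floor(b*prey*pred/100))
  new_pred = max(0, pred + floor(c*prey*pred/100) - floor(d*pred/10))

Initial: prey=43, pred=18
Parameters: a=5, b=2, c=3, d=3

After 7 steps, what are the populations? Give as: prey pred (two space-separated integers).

Step 1: prey: 43+21-15=49; pred: 18+23-5=36
Step 2: prey: 49+24-35=38; pred: 36+52-10=78
Step 3: prey: 38+19-59=0; pred: 78+88-23=143
Step 4: prey: 0+0-0=0; pred: 143+0-42=101
Step 5: prey: 0+0-0=0; pred: 101+0-30=71
Step 6: prey: 0+0-0=0; pred: 71+0-21=50
Step 7: prey: 0+0-0=0; pred: 50+0-15=35

Answer: 0 35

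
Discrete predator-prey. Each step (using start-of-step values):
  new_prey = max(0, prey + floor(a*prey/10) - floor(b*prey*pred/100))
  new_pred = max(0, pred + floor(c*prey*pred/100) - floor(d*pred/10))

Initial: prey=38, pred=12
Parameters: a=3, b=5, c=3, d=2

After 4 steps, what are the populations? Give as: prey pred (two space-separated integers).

Answer: 0 28

Derivation:
Step 1: prey: 38+11-22=27; pred: 12+13-2=23
Step 2: prey: 27+8-31=4; pred: 23+18-4=37
Step 3: prey: 4+1-7=0; pred: 37+4-7=34
Step 4: prey: 0+0-0=0; pred: 34+0-6=28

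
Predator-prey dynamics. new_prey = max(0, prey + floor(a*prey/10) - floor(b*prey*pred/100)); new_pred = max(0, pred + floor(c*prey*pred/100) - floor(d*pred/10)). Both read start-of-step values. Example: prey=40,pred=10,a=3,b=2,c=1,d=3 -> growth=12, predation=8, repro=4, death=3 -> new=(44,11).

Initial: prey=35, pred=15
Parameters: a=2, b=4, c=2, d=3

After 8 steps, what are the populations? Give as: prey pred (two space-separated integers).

Answer: 1 4

Derivation:
Step 1: prey: 35+7-21=21; pred: 15+10-4=21
Step 2: prey: 21+4-17=8; pred: 21+8-6=23
Step 3: prey: 8+1-7=2; pred: 23+3-6=20
Step 4: prey: 2+0-1=1; pred: 20+0-6=14
Step 5: prey: 1+0-0=1; pred: 14+0-4=10
Step 6: prey: 1+0-0=1; pred: 10+0-3=7
Step 7: prey: 1+0-0=1; pred: 7+0-2=5
Step 8: prey: 1+0-0=1; pred: 5+0-1=4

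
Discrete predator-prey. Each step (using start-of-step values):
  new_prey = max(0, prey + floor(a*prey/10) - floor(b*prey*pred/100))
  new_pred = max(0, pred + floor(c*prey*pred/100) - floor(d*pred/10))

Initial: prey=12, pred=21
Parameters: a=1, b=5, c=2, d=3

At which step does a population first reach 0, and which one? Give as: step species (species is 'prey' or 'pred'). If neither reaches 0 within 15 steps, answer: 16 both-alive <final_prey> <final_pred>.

Step 1: prey: 12+1-12=1; pred: 21+5-6=20
Step 2: prey: 1+0-1=0; pred: 20+0-6=14
First extinction: prey at step 2

Answer: 2 prey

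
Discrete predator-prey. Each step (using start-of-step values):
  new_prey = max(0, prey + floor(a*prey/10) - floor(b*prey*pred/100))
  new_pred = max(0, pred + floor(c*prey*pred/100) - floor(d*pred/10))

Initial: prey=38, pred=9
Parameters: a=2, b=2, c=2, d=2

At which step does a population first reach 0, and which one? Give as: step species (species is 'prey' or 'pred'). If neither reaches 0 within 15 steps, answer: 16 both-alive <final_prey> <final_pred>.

Step 1: prey: 38+7-6=39; pred: 9+6-1=14
Step 2: prey: 39+7-10=36; pred: 14+10-2=22
Step 3: prey: 36+7-15=28; pred: 22+15-4=33
Step 4: prey: 28+5-18=15; pred: 33+18-6=45
Step 5: prey: 15+3-13=5; pred: 45+13-9=49
Step 6: prey: 5+1-4=2; pred: 49+4-9=44
Step 7: prey: 2+0-1=1; pred: 44+1-8=37
Step 8: prey: 1+0-0=1; pred: 37+0-7=30
Step 9: prey: 1+0-0=1; pred: 30+0-6=24
Step 10: prey: 1+0-0=1; pred: 24+0-4=20
Step 11: prey: 1+0-0=1; pred: 20+0-4=16
Step 12: prey: 1+0-0=1; pred: 16+0-3=13
Step 13: prey: 1+0-0=1; pred: 13+0-2=11
Step 14: prey: 1+0-0=1; pred: 11+0-2=9
Step 15: prey: 1+0-0=1; pred: 9+0-1=8
No extinction within 15 steps

Answer: 16 both-alive 1 8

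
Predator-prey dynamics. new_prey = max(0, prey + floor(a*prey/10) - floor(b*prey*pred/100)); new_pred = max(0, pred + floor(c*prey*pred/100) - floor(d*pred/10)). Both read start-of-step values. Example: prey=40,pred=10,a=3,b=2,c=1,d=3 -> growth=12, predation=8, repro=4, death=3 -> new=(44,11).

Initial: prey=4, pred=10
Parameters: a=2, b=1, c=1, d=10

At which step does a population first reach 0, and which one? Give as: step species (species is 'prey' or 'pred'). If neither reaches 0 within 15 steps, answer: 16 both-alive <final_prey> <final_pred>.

Answer: 1 pred

Derivation:
Step 1: prey: 4+0-0=4; pred: 10+0-10=0
First extinction: pred at step 1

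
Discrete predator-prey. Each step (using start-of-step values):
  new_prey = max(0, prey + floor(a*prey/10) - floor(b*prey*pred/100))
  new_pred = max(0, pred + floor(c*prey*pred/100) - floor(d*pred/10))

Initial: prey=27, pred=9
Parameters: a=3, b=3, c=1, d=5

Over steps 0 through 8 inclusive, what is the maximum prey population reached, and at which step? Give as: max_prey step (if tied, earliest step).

Step 1: prey: 27+8-7=28; pred: 9+2-4=7
Step 2: prey: 28+8-5=31; pred: 7+1-3=5
Step 3: prey: 31+9-4=36; pred: 5+1-2=4
Step 4: prey: 36+10-4=42; pred: 4+1-2=3
Step 5: prey: 42+12-3=51; pred: 3+1-1=3
Step 6: prey: 51+15-4=62; pred: 3+1-1=3
Step 7: prey: 62+18-5=75; pred: 3+1-1=3
Step 8: prey: 75+22-6=91; pred: 3+2-1=4
Max prey = 91 at step 8

Answer: 91 8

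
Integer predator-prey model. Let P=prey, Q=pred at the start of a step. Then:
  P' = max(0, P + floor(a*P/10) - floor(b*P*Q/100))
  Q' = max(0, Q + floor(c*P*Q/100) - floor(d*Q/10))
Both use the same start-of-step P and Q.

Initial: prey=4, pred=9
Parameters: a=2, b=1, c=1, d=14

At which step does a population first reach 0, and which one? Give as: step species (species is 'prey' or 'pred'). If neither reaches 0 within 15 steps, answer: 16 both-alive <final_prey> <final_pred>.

Step 1: prey: 4+0-0=4; pred: 9+0-12=0
First extinction: pred at step 1

Answer: 1 pred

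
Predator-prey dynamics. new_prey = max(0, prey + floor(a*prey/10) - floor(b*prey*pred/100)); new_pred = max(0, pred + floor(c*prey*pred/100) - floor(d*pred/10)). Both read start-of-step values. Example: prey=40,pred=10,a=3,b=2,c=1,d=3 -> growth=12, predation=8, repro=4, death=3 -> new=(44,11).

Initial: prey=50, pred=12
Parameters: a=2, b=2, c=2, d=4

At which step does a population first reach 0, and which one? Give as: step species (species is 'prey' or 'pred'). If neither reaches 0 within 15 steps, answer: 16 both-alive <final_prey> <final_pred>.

Answer: 16 both-alive 1 2

Derivation:
Step 1: prey: 50+10-12=48; pred: 12+12-4=20
Step 2: prey: 48+9-19=38; pred: 20+19-8=31
Step 3: prey: 38+7-23=22; pred: 31+23-12=42
Step 4: prey: 22+4-18=8; pred: 42+18-16=44
Step 5: prey: 8+1-7=2; pred: 44+7-17=34
Step 6: prey: 2+0-1=1; pred: 34+1-13=22
Step 7: prey: 1+0-0=1; pred: 22+0-8=14
Step 8: prey: 1+0-0=1; pred: 14+0-5=9
Step 9: prey: 1+0-0=1; pred: 9+0-3=6
Step 10: prey: 1+0-0=1; pred: 6+0-2=4
Step 11: prey: 1+0-0=1; pred: 4+0-1=3
Step 12: prey: 1+0-0=1; pred: 3+0-1=2
Step 13: prey: 1+0-0=1; pred: 2+0-0=2
Steps 14-15: state stable at prey=1, pred=2 (no change)
No extinction within 15 steps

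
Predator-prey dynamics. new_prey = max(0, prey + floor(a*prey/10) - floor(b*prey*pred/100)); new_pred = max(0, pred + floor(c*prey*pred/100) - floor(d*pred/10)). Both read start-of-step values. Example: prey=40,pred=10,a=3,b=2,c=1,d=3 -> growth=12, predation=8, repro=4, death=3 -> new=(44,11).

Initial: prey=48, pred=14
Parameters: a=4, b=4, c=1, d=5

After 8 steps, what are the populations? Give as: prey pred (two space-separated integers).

Answer: 60 5

Derivation:
Step 1: prey: 48+19-26=41; pred: 14+6-7=13
Step 2: prey: 41+16-21=36; pred: 13+5-6=12
Step 3: prey: 36+14-17=33; pred: 12+4-6=10
Step 4: prey: 33+13-13=33; pred: 10+3-5=8
Step 5: prey: 33+13-10=36; pred: 8+2-4=6
Step 6: prey: 36+14-8=42; pred: 6+2-3=5
Step 7: prey: 42+16-8=50; pred: 5+2-2=5
Step 8: prey: 50+20-10=60; pred: 5+2-2=5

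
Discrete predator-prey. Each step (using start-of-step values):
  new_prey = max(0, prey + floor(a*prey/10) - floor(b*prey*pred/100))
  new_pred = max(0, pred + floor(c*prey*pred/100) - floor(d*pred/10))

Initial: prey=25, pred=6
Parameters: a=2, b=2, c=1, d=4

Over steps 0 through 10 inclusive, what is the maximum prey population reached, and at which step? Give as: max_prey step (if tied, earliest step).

Step 1: prey: 25+5-3=27; pred: 6+1-2=5
Step 2: prey: 27+5-2=30; pred: 5+1-2=4
Step 3: prey: 30+6-2=34; pred: 4+1-1=4
Step 4: prey: 34+6-2=38; pred: 4+1-1=4
Step 5: prey: 38+7-3=42; pred: 4+1-1=4
Step 6: prey: 42+8-3=47; pred: 4+1-1=4
Step 7: prey: 47+9-3=53; pred: 4+1-1=4
Step 8: prey: 53+10-4=59; pred: 4+2-1=5
Step 9: prey: 59+11-5=65; pred: 5+2-2=5
Step 10: prey: 65+13-6=72; pred: 5+3-2=6
Max prey = 72 at step 10

Answer: 72 10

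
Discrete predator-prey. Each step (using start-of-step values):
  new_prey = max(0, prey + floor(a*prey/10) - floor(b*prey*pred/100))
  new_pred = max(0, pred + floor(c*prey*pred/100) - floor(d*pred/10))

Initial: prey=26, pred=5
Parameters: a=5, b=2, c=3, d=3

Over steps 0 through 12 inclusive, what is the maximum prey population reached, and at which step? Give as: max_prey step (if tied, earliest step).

Answer: 63 3

Derivation:
Step 1: prey: 26+13-2=37; pred: 5+3-1=7
Step 2: prey: 37+18-5=50; pred: 7+7-2=12
Step 3: prey: 50+25-12=63; pred: 12+18-3=27
Step 4: prey: 63+31-34=60; pred: 27+51-8=70
Step 5: prey: 60+30-84=6; pred: 70+126-21=175
Step 6: prey: 6+3-21=0; pred: 175+31-52=154
Step 7: prey: 0+0-0=0; pred: 154+0-46=108
Step 8: prey: 0+0-0=0; pred: 108+0-32=76
Step 9: prey: 0+0-0=0; pred: 76+0-22=54
Step 10: prey: 0+0-0=0; pred: 54+0-16=38
Step 11: prey: 0+0-0=0; pred: 38+0-11=27
Step 12: prey: 0+0-0=0; pred: 27+0-8=19
Max prey = 63 at step 3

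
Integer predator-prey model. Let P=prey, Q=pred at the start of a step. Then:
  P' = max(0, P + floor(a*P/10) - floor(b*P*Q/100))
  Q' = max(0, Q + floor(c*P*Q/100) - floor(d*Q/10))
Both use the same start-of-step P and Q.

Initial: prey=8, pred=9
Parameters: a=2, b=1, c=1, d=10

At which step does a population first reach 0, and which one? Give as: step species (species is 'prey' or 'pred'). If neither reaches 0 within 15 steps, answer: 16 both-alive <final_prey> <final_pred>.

Step 1: prey: 8+1-0=9; pred: 9+0-9=0
First extinction: pred at step 1

Answer: 1 pred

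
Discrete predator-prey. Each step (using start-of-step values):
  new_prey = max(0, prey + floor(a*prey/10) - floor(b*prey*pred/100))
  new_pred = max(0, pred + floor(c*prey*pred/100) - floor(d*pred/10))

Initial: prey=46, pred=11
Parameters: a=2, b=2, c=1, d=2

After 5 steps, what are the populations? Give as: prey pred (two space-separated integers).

Step 1: prey: 46+9-10=45; pred: 11+5-2=14
Step 2: prey: 45+9-12=42; pred: 14+6-2=18
Step 3: prey: 42+8-15=35; pred: 18+7-3=22
Step 4: prey: 35+7-15=27; pred: 22+7-4=25
Step 5: prey: 27+5-13=19; pred: 25+6-5=26

Answer: 19 26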